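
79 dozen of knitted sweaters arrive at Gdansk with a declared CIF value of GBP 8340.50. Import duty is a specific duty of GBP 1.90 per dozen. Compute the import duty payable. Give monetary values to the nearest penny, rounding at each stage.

Import duty: GBP 150.10

Import duty = 79 × 1.90 = 150.10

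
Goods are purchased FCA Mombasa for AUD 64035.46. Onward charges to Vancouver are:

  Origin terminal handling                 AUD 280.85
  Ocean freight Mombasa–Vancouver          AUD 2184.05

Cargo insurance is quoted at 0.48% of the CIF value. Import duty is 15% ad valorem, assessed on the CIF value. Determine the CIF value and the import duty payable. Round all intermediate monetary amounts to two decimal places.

Let C be the CIF value. C = FCA price + pre-shipment costs + freight + 0.48% × C
C − 0.48% × C = 64035.46 + 280.85 + 2184.05
0.9952 × C = 66500.36
C = 66500.36 / 0.9952 = 66821.10
Insurance premium = 0.48% × 66821.10 = 320.74
Import duty = 66821.10 × 15% = 10023.17

CIF value: AUD 66821.10; import duty: AUD 10023.17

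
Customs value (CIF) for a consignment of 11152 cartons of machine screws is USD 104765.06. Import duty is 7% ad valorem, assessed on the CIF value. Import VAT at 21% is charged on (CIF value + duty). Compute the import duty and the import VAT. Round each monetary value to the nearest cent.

Import duty = 104765.06 × 7% = 7333.55
VAT base = CIF + duty = 104765.06 + 7333.55 = 112098.61
Import VAT = 112098.61 × 21% = 23540.71

Import duty: USD 7333.55; import VAT: USD 23540.71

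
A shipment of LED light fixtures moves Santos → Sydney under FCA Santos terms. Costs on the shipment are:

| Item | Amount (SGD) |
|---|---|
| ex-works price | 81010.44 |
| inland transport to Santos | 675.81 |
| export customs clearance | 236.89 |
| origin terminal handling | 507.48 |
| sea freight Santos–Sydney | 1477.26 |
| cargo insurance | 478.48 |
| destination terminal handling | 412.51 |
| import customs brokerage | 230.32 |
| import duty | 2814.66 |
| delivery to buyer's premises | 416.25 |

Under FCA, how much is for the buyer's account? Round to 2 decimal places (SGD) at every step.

FCA: the seller delivers export-cleared goods to the carrier; the buyer bears costs from that point.
Seller's account: goods 81010.44 + inland to port 675.81 + export clearance 236.89 = 81923.14
Buyer's account: origin terminal 507.48 + freight 1477.26 + insurance 478.48 + destination terminal 412.51 + brokerage 230.32 + duty 2814.66 + delivery 416.25 = 6336.96

Buyer's account: SGD 6336.96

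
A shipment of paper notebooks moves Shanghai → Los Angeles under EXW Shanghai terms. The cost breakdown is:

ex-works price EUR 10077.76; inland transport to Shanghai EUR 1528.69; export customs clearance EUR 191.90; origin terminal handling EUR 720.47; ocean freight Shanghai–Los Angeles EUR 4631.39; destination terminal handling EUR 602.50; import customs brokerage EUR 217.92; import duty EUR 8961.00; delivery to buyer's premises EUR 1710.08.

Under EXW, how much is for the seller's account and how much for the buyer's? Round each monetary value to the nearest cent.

Seller: EUR 10077.76; buyer: EUR 18563.95

EXW: the seller makes goods available at their premises; the buyer bears all onward costs.
Seller's account: goods 10077.76 = 10077.76
Buyer's account: inland to port 1528.69 + export clearance 191.90 + origin terminal 720.47 + freight 4631.39 + destination terminal 602.50 + brokerage 217.92 + duty 8961.00 + delivery 1710.08 = 18563.95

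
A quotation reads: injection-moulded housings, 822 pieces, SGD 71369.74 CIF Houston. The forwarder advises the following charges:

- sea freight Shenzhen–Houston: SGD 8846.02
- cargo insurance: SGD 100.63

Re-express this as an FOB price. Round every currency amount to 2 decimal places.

FOB price: SGD 62423.09

From CIF to FOB, the seller no longer bears: freight, insurance.
FOB price = 71369.74 − 8846.02 − 100.63 = 62423.09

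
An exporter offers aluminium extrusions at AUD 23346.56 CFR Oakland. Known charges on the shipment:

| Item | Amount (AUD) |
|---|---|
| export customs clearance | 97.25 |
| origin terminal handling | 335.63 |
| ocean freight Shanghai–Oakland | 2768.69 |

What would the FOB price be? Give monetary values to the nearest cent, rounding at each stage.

Not relevant to the conversion: export clearance, origin terminal — on the seller under both CFR and FOB; already in the CFR price and stays in the FOB price.
From CFR to FOB, the seller no longer bears: freight.
FOB price = 23346.56 − 2768.69 = 20577.87

FOB price: AUD 20577.87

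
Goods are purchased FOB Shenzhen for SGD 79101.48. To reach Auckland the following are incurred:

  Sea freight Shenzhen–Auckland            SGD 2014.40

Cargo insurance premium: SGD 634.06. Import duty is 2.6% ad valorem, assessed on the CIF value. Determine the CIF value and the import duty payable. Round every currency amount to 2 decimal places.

CIF = FOB price + freight + insurance
CIF = 79101.48 + 2014.40 + 634.06 = 81749.94
Import duty = 81749.94 × 2.6% = 2125.50

CIF value: SGD 81749.94; import duty: SGD 2125.50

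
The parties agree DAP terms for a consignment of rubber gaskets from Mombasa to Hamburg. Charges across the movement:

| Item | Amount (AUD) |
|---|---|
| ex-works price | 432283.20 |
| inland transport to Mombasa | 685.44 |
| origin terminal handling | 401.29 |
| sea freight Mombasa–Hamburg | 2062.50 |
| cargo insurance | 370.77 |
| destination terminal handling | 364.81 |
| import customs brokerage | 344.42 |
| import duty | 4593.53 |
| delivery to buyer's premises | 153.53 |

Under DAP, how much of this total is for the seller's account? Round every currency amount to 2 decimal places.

DAP: the seller bears all costs to the named destination except import duty and clearance.
Seller's account: goods 432283.20 + inland to port 685.44 + origin terminal 401.29 + freight 2062.50 + insurance 370.77 + destination terminal 364.81 + delivery 153.53 = 436321.54
Buyer's account: brokerage 344.42 + duty 4593.53 = 4937.95

Seller's account: AUD 436321.54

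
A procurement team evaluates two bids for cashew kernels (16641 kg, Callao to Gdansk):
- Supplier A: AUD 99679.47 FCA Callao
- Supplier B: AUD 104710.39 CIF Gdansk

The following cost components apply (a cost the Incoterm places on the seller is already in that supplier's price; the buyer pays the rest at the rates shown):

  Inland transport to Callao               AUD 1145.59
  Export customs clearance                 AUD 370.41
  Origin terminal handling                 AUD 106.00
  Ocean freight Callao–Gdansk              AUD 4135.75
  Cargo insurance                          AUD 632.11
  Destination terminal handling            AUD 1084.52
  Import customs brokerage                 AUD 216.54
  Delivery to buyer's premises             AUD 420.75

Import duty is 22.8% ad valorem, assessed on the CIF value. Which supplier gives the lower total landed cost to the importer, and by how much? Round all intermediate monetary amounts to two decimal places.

Supplier A is cheaper by AUD 192.87

Supplier A (FCA):
CIF value = FCA price + origin terminal + freight + insurance = 99679.47 + 106.00 + 4135.75 + 632.11 = 104553.33
Import duty = 104553.33 × 22.8% = 23838.16
Buyer bears (A): 106.00 + 4135.75 + 632.11 + 1084.52 + 216.54 + 420.75 = 6595.67
Landed cost (A) = invoice 99679.47 + 6595.67 + duty 23838.16 = 130113.30
Supplier B (CIF):
The CIF price already equals the CIF value: 104710.39
Import duty = 104710.39 × 22.8% = 23873.97
Buyer bears (B): 1084.52 + 216.54 + 420.75 = 1721.81
Landed cost (B) = invoice 104710.39 + 1721.81 + duty 23873.97 = 130306.17
Difference = |130113.30 − 130306.17| = 192.87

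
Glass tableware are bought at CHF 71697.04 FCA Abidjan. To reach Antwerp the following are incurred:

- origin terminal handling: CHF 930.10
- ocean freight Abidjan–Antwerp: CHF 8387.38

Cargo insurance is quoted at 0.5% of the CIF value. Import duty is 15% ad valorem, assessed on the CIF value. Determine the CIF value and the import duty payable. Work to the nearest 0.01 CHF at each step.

Let C be the CIF value. C = FCA price + pre-shipment costs + freight + 0.5% × C
C − 0.5% × C = 71697.04 + 930.10 + 8387.38
0.995 × C = 81014.52
C = 81014.52 / 0.995 = 81421.63
Insurance premium = 0.5% × 81421.63 = 407.11
Import duty = 81421.63 × 15% = 12213.24

CIF value: CHF 81421.63; import duty: CHF 12213.24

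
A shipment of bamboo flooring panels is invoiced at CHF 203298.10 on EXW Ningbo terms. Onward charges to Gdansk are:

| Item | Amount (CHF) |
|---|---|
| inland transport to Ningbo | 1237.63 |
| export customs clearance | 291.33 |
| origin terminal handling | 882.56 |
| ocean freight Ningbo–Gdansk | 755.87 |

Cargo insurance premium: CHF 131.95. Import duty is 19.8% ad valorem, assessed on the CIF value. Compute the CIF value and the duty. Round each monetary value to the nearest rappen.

CIF value: CHF 206597.44; import duty: CHF 40906.29

CIF = EXW price + pre-shipment costs + freight + insurance
CIF = 203298.10 + 1237.63 + 291.33 + 882.56 + 755.87 + 131.95 = 206597.44
Import duty = 206597.44 × 19.8% = 40906.29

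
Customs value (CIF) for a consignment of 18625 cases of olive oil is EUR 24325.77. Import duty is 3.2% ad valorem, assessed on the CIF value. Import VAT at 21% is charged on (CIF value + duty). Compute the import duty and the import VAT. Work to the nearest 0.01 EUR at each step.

Import duty = 24325.77 × 3.2% = 778.42
VAT base = CIF + duty = 24325.77 + 778.42 = 25104.19
Import VAT = 25104.19 × 21% = 5271.88

Import duty: EUR 778.42; import VAT: EUR 5271.88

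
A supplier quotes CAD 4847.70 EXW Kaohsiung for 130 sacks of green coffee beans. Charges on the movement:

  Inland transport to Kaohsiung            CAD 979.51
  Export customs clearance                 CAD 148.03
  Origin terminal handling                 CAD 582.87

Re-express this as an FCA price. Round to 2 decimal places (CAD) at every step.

Not relevant to the conversion: origin terminal — on the buyer under both terms; not part of either seller's price.
From EXW to FCA, the seller additionally bears: inland to port, export clearance.
FCA price = 4847.70 + 979.51 + 148.03 = 5975.24

FCA price: CAD 5975.24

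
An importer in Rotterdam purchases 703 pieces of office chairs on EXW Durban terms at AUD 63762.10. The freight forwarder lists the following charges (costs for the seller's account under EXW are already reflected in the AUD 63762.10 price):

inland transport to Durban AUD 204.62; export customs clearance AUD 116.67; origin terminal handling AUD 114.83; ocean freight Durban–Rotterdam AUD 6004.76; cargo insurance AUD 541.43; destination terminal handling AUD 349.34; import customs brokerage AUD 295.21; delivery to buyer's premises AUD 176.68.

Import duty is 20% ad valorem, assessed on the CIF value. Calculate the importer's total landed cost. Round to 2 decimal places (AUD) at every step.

EXW: the seller makes goods available at their premises; the buyer bears all onward costs.
CIF value = EXW price + inland to port + export clearance + origin terminal + freight + insurance = 63762.10 + 204.62 + 116.67 + 114.83 + 6004.76 + 541.43 = 70744.41
Import duty = 70744.41 × 20% = 14148.88
Buyer bears: inland to port 204.62 + export clearance 116.67 + origin terminal 114.83 + freight 6004.76 + insurance 541.43 + destination terminal 349.34 + brokerage 295.21 + delivery 176.68 + duty 14148.88 = 21952.42
Landed cost = invoice 63762.10 + 21952.42 = 85714.52

Total landed cost: AUD 85714.52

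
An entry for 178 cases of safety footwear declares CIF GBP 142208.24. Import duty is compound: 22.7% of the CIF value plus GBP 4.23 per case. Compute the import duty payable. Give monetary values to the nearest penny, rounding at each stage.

Ad valorem component: 142208.24 × 22.7% = 32281.27
Specific component: 178 × 4.23 = 752.94
Import duty = 32281.27 + 752.94 = 33034.21

Import duty: GBP 33034.21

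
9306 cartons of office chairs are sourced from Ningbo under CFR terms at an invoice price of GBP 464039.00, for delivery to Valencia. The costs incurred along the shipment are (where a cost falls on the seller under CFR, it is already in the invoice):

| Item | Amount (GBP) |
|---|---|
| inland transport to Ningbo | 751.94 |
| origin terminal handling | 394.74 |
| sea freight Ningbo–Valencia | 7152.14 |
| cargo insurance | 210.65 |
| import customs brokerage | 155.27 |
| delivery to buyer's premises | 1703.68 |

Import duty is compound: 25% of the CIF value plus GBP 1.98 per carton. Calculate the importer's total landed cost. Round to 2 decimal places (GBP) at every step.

CFR: the seller pays costs through ocean freight to the destination port, but not insurance.
Already in the invoice (seller's account under CFR): inland to port, origin terminal, freight — exclude.
CIF value = CFR price + insurance = 464039.00 + 210.65 = 464249.65
Ad valorem component: 464249.65 × 25% = 116062.41
Specific component: 9306 × 1.98 = 18425.88
Import duty = 116062.41 + 18425.88 = 134488.29
Buyer bears: insurance 210.65 + brokerage 155.27 + delivery 1703.68 + duty 134488.29 = 136557.89
Landed cost = invoice 464039.00 + 136557.89 = 600596.89

Total landed cost: GBP 600596.89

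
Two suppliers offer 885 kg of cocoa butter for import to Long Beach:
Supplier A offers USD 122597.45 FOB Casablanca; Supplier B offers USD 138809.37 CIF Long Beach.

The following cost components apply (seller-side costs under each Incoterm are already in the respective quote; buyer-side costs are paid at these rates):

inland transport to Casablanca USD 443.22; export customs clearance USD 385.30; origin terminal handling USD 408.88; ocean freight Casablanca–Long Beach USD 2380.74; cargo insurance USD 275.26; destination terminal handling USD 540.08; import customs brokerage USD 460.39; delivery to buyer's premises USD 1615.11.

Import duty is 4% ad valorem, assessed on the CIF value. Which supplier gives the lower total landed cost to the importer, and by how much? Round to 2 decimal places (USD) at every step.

Supplier A (FOB):
CIF value = FOB price + freight + insurance = 122597.45 + 2380.74 + 275.26 = 125253.45
Import duty = 125253.45 × 4% = 5010.14
Buyer bears (A): 2380.74 + 275.26 + 540.08 + 460.39 + 1615.11 = 5271.58
Landed cost (A) = invoice 122597.45 + 5271.58 + duty 5010.14 = 132879.17
Supplier B (CIF):
The CIF price already equals the CIF value: 138809.37
Import duty = 138809.37 × 4% = 5552.37
Buyer bears (B): 540.08 + 460.39 + 1615.11 = 2615.58
Landed cost (B) = invoice 138809.37 + 2615.58 + duty 5552.37 = 146977.32
Difference = |132879.17 − 146977.32| = 14098.15

Supplier A is cheaper by USD 14098.15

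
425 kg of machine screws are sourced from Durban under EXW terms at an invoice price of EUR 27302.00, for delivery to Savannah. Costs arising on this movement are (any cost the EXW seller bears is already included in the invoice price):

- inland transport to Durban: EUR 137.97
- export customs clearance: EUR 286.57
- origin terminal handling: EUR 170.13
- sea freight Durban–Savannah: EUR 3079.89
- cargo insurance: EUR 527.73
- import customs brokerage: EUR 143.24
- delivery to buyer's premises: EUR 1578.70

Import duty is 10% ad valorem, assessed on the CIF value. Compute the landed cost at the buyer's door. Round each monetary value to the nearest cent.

Total landed cost: EUR 36376.66

EXW: the seller makes goods available at their premises; the buyer bears all onward costs.
CIF value = EXW price + inland to port + export clearance + origin terminal + freight + insurance = 27302.00 + 137.97 + 286.57 + 170.13 + 3079.89 + 527.73 = 31504.29
Import duty = 31504.29 × 10% = 3150.43
Buyer bears: inland to port 137.97 + export clearance 286.57 + origin terminal 170.13 + freight 3079.89 + insurance 527.73 + brokerage 143.24 + delivery 1578.70 + duty 3150.43 = 9074.66
Landed cost = invoice 27302.00 + 9074.66 = 36376.66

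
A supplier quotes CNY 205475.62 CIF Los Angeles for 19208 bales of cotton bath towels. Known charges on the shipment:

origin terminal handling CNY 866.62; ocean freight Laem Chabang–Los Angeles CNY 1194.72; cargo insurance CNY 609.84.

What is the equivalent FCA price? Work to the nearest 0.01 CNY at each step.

From CIF to FCA, the seller no longer bears: origin terminal, freight, insurance.
FCA price = 205475.62 − 866.62 − 1194.72 − 609.84 = 202804.44

FCA price: CNY 202804.44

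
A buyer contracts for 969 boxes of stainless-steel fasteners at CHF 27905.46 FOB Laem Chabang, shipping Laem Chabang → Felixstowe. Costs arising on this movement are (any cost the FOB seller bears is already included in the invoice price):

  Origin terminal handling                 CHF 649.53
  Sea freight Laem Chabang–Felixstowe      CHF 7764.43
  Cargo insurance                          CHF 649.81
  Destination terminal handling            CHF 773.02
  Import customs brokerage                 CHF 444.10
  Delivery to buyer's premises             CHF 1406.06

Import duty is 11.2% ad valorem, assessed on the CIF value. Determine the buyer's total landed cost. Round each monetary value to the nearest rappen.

Total landed cost: CHF 43010.69

FOB: the seller bears costs until goods are on board at the origin port; the buyer bears freight, insurance and all costs thereafter.
Already in the invoice (seller's account under FOB): origin terminal — exclude.
CIF value = FOB price + freight + insurance = 27905.46 + 7764.43 + 649.81 = 36319.70
Import duty = 36319.70 × 11.2% = 4067.81
Buyer bears: freight 7764.43 + insurance 649.81 + destination terminal 773.02 + brokerage 444.10 + delivery 1406.06 + duty 4067.81 = 15105.23
Landed cost = invoice 27905.46 + 15105.23 = 43010.69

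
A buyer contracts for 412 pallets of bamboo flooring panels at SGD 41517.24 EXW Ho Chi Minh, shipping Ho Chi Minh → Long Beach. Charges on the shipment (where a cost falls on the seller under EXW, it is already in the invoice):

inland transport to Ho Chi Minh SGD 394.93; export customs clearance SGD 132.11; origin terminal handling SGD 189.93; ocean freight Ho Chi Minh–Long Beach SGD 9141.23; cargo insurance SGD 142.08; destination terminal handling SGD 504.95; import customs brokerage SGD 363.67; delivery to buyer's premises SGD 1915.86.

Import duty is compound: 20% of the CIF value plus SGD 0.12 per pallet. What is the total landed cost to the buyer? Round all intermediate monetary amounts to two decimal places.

Total landed cost: SGD 64654.94

EXW: the seller makes goods available at their premises; the buyer bears all onward costs.
CIF value = EXW price + inland to port + export clearance + origin terminal + freight + insurance = 41517.24 + 394.93 + 132.11 + 189.93 + 9141.23 + 142.08 = 51517.52
Ad valorem component: 51517.52 × 20% = 10303.50
Specific component: 412 × 0.12 = 49.44
Import duty = 10303.50 + 49.44 = 10352.94
Buyer bears: inland to port 394.93 + export clearance 132.11 + origin terminal 189.93 + freight 9141.23 + insurance 142.08 + destination terminal 504.95 + brokerage 363.67 + delivery 1915.86 + duty 10352.94 = 23137.70
Landed cost = invoice 41517.24 + 23137.70 = 64654.94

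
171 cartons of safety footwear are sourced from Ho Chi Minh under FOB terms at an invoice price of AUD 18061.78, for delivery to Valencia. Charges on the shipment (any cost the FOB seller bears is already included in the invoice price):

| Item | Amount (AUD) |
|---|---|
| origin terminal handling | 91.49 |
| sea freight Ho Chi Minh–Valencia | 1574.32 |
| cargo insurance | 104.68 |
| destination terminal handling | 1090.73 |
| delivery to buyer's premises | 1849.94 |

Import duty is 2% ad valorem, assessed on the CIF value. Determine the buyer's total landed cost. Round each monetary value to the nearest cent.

Total landed cost: AUD 23076.27

FOB: the seller bears costs until goods are on board at the origin port; the buyer bears freight, insurance and all costs thereafter.
Already in the invoice (seller's account under FOB): origin terminal — exclude.
CIF value = FOB price + freight + insurance = 18061.78 + 1574.32 + 104.68 = 19740.78
Import duty = 19740.78 × 2% = 394.82
Buyer bears: freight 1574.32 + insurance 104.68 + destination terminal 1090.73 + delivery 1849.94 + duty 394.82 = 5014.49
Landed cost = invoice 18061.78 + 5014.49 = 23076.27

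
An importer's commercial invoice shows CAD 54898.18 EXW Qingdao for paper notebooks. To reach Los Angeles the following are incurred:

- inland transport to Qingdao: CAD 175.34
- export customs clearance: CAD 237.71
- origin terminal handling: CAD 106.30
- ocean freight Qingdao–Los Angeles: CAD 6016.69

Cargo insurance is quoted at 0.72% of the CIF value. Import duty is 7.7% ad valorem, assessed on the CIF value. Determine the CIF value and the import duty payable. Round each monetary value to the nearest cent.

CIF value: CAD 61879.75; import duty: CAD 4764.74

Let C be the CIF value. C = EXW price + pre-shipment costs + freight + 0.72% × C
C − 0.72% × C = 54898.18 + 175.34 + 237.71 + 106.30 + 6016.69
0.9928 × C = 61434.22
C = 61434.22 / 0.9928 = 61879.75
Insurance premium = 0.72% × 61879.75 = 445.53
Import duty = 61879.75 × 7.7% = 4764.74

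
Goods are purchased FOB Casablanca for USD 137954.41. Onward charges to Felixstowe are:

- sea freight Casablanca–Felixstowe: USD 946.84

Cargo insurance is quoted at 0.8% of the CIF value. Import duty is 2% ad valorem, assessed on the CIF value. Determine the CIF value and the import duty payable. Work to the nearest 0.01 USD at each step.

CIF value: USD 140021.42; import duty: USD 2800.43

Let C be the CIF value. C = FOB price + freight + 0.8% × C
C − 0.8% × C = 137954.41 + 946.84
0.992 × C = 138901.25
C = 138901.25 / 0.992 = 140021.42
Insurance premium = 0.8% × 140021.42 = 1120.17
Import duty = 140021.42 × 2% = 2800.43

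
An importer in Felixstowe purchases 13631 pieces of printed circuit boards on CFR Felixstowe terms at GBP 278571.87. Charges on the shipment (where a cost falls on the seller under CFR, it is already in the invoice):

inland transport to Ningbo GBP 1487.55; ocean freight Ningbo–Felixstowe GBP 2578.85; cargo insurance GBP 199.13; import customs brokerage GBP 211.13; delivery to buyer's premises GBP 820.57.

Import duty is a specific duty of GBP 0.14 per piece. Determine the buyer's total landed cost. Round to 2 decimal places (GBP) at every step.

CFR: the seller pays costs through ocean freight to the destination port, but not insurance.
Already in the invoice (seller's account under CFR): inland to port, freight — exclude.
CIF value = CFR price + insurance = 278571.87 + 199.13 = 278771.00
Import duty = 13631 × 0.14 = 1908.34
Buyer bears: insurance 199.13 + brokerage 211.13 + delivery 820.57 + duty 1908.34 = 3139.17
Landed cost = invoice 278571.87 + 3139.17 = 281711.04

Total landed cost: GBP 281711.04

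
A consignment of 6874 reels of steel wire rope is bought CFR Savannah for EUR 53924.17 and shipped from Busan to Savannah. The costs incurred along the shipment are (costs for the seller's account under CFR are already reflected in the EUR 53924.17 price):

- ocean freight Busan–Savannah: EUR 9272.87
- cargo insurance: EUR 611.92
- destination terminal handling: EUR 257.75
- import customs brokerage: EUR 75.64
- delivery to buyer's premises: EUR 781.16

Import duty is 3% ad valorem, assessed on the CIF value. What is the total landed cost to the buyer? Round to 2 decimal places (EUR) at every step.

Total landed cost: EUR 57286.72

CFR: the seller pays costs through ocean freight to the destination port, but not insurance.
Already in the invoice (seller's account under CFR): freight — exclude.
CIF value = CFR price + insurance = 53924.17 + 611.92 = 54536.09
Import duty = 54536.09 × 3% = 1636.08
Buyer bears: insurance 611.92 + destination terminal 257.75 + brokerage 75.64 + delivery 781.16 + duty 1636.08 = 3362.55
Landed cost = invoice 53924.17 + 3362.55 = 57286.72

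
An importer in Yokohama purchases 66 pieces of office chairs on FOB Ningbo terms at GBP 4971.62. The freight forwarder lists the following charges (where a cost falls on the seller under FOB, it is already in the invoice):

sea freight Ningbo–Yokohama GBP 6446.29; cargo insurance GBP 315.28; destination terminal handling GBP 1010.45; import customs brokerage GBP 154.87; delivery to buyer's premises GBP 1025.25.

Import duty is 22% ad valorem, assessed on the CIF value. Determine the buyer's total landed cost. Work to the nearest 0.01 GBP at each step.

FOB: the seller bears costs until goods are on board at the origin port; the buyer bears freight, insurance and all costs thereafter.
CIF value = FOB price + freight + insurance = 4971.62 + 6446.29 + 315.28 = 11733.19
Import duty = 11733.19 × 22% = 2581.30
Buyer bears: freight 6446.29 + insurance 315.28 + destination terminal 1010.45 + brokerage 154.87 + delivery 1025.25 + duty 2581.30 = 11533.44
Landed cost = invoice 4971.62 + 11533.44 = 16505.06

Total landed cost: GBP 16505.06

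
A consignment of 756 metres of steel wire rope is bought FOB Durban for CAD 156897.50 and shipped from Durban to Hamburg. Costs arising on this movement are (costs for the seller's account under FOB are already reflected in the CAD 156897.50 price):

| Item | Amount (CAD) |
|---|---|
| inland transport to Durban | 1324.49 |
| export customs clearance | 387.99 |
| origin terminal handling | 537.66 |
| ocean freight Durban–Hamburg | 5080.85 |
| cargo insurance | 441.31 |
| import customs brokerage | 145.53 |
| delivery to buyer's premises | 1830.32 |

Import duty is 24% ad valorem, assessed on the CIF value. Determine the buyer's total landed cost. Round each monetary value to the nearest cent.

FOB: the seller bears costs until goods are on board at the origin port; the buyer bears freight, insurance and all costs thereafter.
Already in the invoice (seller's account under FOB): inland to port, export clearance, origin terminal — exclude.
CIF value = FOB price + freight + insurance = 156897.50 + 5080.85 + 441.31 = 162419.66
Import duty = 162419.66 × 24% = 38980.72
Buyer bears: freight 5080.85 + insurance 441.31 + brokerage 145.53 + delivery 1830.32 + duty 38980.72 = 46478.73
Landed cost = invoice 156897.50 + 46478.73 = 203376.23

Total landed cost: CAD 203376.23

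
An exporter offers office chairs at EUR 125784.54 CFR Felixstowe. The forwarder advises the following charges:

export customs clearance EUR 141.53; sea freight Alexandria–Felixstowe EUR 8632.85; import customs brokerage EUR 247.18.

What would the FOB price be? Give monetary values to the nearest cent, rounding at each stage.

Not relevant to the conversion: export clearance — on the seller under both CFR and FOB; already in the CFR price and stays in the FOB price. brokerage — on the buyer under both terms; not part of either seller's price.
From CFR to FOB, the seller no longer bears: freight.
FOB price = 125784.54 − 8632.85 = 117151.69

FOB price: EUR 117151.69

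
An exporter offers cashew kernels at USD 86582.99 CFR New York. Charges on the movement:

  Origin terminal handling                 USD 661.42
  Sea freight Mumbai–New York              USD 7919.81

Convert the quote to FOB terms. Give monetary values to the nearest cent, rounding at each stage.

FOB price: USD 78663.18

Not relevant to the conversion: origin terminal — on the seller under both CFR and FOB; already in the CFR price and stays in the FOB price.
From CFR to FOB, the seller no longer bears: freight.
FOB price = 86582.99 − 7919.81 = 78663.18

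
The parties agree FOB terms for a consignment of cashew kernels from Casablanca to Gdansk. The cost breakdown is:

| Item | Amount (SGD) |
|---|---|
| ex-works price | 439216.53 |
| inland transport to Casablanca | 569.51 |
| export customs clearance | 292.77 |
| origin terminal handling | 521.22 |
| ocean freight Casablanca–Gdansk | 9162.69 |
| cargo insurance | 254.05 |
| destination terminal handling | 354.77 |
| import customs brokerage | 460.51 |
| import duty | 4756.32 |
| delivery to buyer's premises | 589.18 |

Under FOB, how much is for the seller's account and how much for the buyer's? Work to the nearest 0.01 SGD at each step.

Seller: SGD 440600.03; buyer: SGD 15577.52

FOB: the seller bears costs until goods are on board at the origin port; the buyer bears freight, insurance and all costs thereafter.
Seller's account: goods 439216.53 + inland to port 569.51 + export clearance 292.77 + origin terminal 521.22 = 440600.03
Buyer's account: freight 9162.69 + insurance 254.05 + destination terminal 354.77 + brokerage 460.51 + duty 4756.32 + delivery 589.18 = 15577.52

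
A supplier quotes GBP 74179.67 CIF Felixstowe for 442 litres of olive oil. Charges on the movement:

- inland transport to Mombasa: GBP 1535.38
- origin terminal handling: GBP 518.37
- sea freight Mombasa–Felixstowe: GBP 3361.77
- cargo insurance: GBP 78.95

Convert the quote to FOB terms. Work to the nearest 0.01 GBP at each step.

FOB price: GBP 70738.95

Not relevant to the conversion: inland to port, origin terminal — on the seller under both CIF and FOB; already in the CIF price and stays in the FOB price.
From CIF to FOB, the seller no longer bears: freight, insurance.
FOB price = 74179.67 − 3361.77 − 78.95 = 70738.95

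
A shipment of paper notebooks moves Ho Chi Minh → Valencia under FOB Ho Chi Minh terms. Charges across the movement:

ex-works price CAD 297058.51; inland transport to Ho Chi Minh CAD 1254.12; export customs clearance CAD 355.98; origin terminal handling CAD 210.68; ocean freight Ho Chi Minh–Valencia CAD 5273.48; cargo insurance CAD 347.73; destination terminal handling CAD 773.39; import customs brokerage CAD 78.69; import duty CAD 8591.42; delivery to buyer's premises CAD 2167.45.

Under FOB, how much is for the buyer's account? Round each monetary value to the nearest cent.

FOB: the seller bears costs until goods are on board at the origin port; the buyer bears freight, insurance and all costs thereafter.
Seller's account: goods 297058.51 + inland to port 1254.12 + export clearance 355.98 + origin terminal 210.68 = 298879.29
Buyer's account: freight 5273.48 + insurance 347.73 + destination terminal 773.39 + brokerage 78.69 + duty 8591.42 + delivery 2167.45 = 17232.16

Buyer's account: CAD 17232.16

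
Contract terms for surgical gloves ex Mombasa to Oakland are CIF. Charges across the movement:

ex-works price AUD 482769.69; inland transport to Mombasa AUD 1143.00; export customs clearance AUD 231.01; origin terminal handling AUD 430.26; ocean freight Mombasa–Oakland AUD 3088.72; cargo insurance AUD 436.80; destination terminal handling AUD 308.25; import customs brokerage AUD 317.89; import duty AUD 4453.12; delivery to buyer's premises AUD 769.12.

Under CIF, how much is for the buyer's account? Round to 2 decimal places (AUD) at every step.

Buyer's account: AUD 5848.38

CIF: the seller pays costs through ocean freight and marine insurance to the destination port.
Seller's account: goods 482769.69 + inland to port 1143.00 + export clearance 231.01 + origin terminal 430.26 + freight 3088.72 + insurance 436.80 = 488099.48
Buyer's account: destination terminal 308.25 + brokerage 317.89 + duty 4453.12 + delivery 769.12 = 5848.38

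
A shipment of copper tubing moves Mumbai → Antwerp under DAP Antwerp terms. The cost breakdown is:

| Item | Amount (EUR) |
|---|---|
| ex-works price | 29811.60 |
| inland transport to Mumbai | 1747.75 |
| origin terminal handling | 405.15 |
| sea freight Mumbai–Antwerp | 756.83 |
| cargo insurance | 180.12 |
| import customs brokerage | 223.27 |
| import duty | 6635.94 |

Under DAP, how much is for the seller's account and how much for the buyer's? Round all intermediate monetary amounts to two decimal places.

DAP: the seller bears all costs to the named destination except import duty and clearance.
Seller's account: goods 29811.60 + inland to port 1747.75 + origin terminal 405.15 + freight 756.83 + insurance 180.12 = 32901.45
Buyer's account: brokerage 223.27 + duty 6635.94 = 6859.21

Seller: EUR 32901.45; buyer: EUR 6859.21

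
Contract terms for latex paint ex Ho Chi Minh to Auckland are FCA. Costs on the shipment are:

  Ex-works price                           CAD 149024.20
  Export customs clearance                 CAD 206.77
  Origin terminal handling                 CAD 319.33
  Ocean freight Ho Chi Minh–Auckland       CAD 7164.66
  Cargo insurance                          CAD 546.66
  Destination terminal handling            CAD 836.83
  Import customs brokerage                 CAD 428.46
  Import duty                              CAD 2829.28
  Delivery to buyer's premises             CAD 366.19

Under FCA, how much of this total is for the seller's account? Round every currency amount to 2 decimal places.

Seller's account: CAD 149230.97

FCA: the seller delivers export-cleared goods to the carrier; the buyer bears costs from that point.
Seller's account: goods 149024.20 + export clearance 206.77 = 149230.97
Buyer's account: origin terminal 319.33 + freight 7164.66 + insurance 546.66 + destination terminal 836.83 + brokerage 428.46 + duty 2829.28 + delivery 366.19 = 12491.41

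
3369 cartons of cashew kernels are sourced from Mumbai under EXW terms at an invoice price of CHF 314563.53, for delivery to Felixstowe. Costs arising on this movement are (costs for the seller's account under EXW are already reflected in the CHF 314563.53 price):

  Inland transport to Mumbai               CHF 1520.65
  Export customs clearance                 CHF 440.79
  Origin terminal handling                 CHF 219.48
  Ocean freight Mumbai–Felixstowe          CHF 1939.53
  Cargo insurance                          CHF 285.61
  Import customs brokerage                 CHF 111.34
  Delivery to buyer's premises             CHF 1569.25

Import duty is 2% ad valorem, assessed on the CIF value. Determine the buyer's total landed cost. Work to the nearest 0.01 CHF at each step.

EXW: the seller makes goods available at their premises; the buyer bears all onward costs.
CIF value = EXW price + inland to port + export clearance + origin terminal + freight + insurance = 314563.53 + 1520.65 + 440.79 + 219.48 + 1939.53 + 285.61 = 318969.59
Import duty = 318969.59 × 2% = 6379.39
Buyer bears: inland to port 1520.65 + export clearance 440.79 + origin terminal 219.48 + freight 1939.53 + insurance 285.61 + brokerage 111.34 + delivery 1569.25 + duty 6379.39 = 12466.04
Landed cost = invoice 314563.53 + 12466.04 = 327029.57

Total landed cost: CHF 327029.57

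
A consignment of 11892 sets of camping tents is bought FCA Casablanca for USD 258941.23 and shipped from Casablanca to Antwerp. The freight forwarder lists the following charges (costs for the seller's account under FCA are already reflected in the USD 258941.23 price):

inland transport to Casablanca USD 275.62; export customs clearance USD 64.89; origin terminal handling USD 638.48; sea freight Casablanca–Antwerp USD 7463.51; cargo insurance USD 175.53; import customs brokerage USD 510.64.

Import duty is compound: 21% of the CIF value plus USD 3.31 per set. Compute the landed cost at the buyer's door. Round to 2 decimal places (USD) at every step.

FCA: the seller delivers export-cleared goods to the carrier; the buyer bears costs from that point.
Already in the invoice (seller's account under FCA): inland to port, export clearance — exclude.
CIF value = FCA price + origin terminal + freight + insurance = 258941.23 + 638.48 + 7463.51 + 175.53 = 267218.75
Ad valorem component: 267218.75 × 21% = 56115.94
Specific component: 11892 × 3.31 = 39362.52
Import duty = 56115.94 + 39362.52 = 95478.46
Buyer bears: origin terminal 638.48 + freight 7463.51 + insurance 175.53 + brokerage 510.64 + duty 95478.46 = 104266.62
Landed cost = invoice 258941.23 + 104266.62 = 363207.85

Total landed cost: USD 363207.85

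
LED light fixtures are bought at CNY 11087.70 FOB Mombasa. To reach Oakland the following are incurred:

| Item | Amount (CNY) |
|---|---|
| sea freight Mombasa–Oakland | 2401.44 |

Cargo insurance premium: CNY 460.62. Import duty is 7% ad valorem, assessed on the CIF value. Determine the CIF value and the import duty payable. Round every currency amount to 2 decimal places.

CIF value: CNY 13949.76; import duty: CNY 976.48

CIF = FOB price + freight + insurance
CIF = 11087.70 + 2401.44 + 460.62 = 13949.76
Import duty = 13949.76 × 7% = 976.48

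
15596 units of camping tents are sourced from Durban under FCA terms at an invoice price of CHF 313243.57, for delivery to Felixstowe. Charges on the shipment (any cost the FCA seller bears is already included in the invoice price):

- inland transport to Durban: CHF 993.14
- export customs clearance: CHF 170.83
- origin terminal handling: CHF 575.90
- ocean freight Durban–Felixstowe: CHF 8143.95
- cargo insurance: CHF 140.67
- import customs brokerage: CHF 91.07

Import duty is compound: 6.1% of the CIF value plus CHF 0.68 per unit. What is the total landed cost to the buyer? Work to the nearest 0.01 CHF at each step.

Total landed cost: CHF 352448.79

FCA: the seller delivers export-cleared goods to the carrier; the buyer bears costs from that point.
Already in the invoice (seller's account under FCA): inland to port, export clearance — exclude.
CIF value = FCA price + origin terminal + freight + insurance = 313243.57 + 575.90 + 8143.95 + 140.67 = 322104.09
Ad valorem component: 322104.09 × 6.1% = 19648.35
Specific component: 15596 × 0.68 = 10605.28
Import duty = 19648.35 + 10605.28 = 30253.63
Buyer bears: origin terminal 575.90 + freight 8143.95 + insurance 140.67 + brokerage 91.07 + duty 30253.63 = 39205.22
Landed cost = invoice 313243.57 + 39205.22 = 352448.79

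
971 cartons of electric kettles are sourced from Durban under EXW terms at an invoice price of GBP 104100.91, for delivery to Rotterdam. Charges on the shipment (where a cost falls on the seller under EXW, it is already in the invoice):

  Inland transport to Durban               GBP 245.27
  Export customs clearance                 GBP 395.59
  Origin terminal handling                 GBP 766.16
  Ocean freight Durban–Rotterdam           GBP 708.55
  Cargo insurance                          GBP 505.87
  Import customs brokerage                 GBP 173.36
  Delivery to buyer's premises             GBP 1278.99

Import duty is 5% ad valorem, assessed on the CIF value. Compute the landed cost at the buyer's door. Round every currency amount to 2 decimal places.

Total landed cost: GBP 113510.82

EXW: the seller makes goods available at their premises; the buyer bears all onward costs.
CIF value = EXW price + inland to port + export clearance + origin terminal + freight + insurance = 104100.91 + 245.27 + 395.59 + 766.16 + 708.55 + 505.87 = 106722.35
Import duty = 106722.35 × 5% = 5336.12
Buyer bears: inland to port 245.27 + export clearance 395.59 + origin terminal 766.16 + freight 708.55 + insurance 505.87 + brokerage 173.36 + delivery 1278.99 + duty 5336.12 = 9409.91
Landed cost = invoice 104100.91 + 9409.91 = 113510.82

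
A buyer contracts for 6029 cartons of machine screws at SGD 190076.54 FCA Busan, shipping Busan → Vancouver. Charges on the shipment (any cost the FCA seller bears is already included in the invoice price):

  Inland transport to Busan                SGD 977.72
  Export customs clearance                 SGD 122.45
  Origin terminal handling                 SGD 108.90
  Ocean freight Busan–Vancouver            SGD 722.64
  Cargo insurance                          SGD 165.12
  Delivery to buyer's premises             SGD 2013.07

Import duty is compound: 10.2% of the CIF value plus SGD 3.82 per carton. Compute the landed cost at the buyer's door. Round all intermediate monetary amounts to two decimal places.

Total landed cost: SGD 235606.52

FCA: the seller delivers export-cleared goods to the carrier; the buyer bears costs from that point.
Already in the invoice (seller's account under FCA): inland to port, export clearance — exclude.
CIF value = FCA price + origin terminal + freight + insurance = 190076.54 + 108.90 + 722.64 + 165.12 = 191073.20
Ad valorem component: 191073.20 × 10.2% = 19489.47
Specific component: 6029 × 3.82 = 23030.78
Import duty = 19489.47 + 23030.78 = 42520.25
Buyer bears: origin terminal 108.90 + freight 722.64 + insurance 165.12 + delivery 2013.07 + duty 42520.25 = 45529.98
Landed cost = invoice 190076.54 + 45529.98 = 235606.52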